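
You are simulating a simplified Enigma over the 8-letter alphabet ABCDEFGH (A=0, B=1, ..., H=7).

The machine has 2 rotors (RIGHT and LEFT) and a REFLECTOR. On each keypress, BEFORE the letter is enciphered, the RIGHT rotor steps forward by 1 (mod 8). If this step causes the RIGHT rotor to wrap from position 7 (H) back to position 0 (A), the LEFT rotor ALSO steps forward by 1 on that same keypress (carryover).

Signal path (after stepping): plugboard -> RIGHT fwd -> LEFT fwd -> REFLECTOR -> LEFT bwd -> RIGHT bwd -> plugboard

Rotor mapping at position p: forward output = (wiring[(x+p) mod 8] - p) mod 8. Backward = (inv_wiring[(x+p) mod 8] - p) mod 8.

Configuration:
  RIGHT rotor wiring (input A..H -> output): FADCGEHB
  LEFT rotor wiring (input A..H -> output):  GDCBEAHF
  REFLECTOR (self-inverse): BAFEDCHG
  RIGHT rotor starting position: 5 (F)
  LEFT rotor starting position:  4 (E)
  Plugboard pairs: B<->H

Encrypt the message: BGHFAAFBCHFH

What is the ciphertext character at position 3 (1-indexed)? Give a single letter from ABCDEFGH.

Char 1 ('B'): step: R->6, L=4; B->plug->H->R->G->L->G->refl->H->L'->F->R'->E->plug->E
Char 2 ('G'): step: R->7, L=4; G->plug->G->R->F->L->H->refl->G->L'->G->R'->B->plug->H
Char 3 ('H'): step: R->0, L->5 (L advanced); H->plug->B->R->A->L->D->refl->E->L'->G->R'->E->plug->E

E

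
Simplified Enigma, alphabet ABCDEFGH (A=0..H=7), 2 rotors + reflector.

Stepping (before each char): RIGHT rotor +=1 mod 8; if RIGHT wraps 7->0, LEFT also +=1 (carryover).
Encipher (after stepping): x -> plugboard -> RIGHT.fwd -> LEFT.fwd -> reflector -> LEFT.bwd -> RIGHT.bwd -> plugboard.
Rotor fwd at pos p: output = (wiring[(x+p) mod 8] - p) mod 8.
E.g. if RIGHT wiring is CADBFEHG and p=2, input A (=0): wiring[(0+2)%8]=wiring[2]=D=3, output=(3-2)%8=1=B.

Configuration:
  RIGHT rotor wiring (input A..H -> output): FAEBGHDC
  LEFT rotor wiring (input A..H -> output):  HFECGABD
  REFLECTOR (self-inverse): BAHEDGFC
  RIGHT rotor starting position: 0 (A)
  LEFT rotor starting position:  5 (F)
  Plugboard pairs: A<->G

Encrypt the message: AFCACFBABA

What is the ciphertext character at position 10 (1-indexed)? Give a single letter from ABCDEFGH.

Char 1 ('A'): step: R->1, L=5; A->plug->G->R->B->L->E->refl->D->L'->A->R'->C->plug->C
Char 2 ('F'): step: R->2, L=5; F->plug->F->R->A->L->D->refl->E->L'->B->R'->E->plug->E
Char 3 ('C'): step: R->3, L=5; C->plug->C->R->E->L->A->refl->B->L'->H->R'->E->plug->E
Char 4 ('A'): step: R->4, L=5; A->plug->G->R->A->L->D->refl->E->L'->B->R'->E->plug->E
Char 5 ('C'): step: R->5, L=5; C->plug->C->R->F->L->H->refl->C->L'->D->R'->E->plug->E
Char 6 ('F'): step: R->6, L=5; F->plug->F->R->D->L->C->refl->H->L'->F->R'->A->plug->G
Char 7 ('B'): step: R->7, L=5; B->plug->B->R->G->L->F->refl->G->L'->C->R'->E->plug->E
Char 8 ('A'): step: R->0, L->6 (L advanced); A->plug->G->R->D->L->H->refl->C->L'->H->R'->F->plug->F
Char 9 ('B'): step: R->1, L=6; B->plug->B->R->D->L->H->refl->C->L'->H->R'->A->plug->G
Char 10 ('A'): step: R->2, L=6; A->plug->G->R->D->L->H->refl->C->L'->H->R'->B->plug->B

B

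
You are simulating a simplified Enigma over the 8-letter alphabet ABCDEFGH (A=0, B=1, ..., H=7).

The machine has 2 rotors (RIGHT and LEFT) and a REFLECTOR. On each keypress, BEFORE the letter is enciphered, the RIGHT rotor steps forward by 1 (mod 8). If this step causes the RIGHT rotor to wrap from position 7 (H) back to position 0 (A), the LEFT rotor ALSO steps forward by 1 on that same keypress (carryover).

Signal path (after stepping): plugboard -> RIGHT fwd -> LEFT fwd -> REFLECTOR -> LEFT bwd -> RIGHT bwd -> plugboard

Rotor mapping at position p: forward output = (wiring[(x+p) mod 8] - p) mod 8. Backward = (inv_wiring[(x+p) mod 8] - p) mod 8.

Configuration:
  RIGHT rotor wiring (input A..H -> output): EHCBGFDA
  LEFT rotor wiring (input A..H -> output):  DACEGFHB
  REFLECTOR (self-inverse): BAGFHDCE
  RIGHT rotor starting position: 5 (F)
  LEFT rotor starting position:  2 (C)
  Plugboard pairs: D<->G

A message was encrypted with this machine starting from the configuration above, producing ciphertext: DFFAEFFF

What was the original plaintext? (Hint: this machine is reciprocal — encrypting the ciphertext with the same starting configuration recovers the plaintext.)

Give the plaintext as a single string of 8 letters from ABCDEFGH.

Char 1 ('D'): step: R->6, L=2; D->plug->G->R->A->L->A->refl->B->L'->G->R'->C->plug->C
Char 2 ('F'): step: R->7, L=2; F->plug->F->R->H->L->G->refl->C->L'->B->R'->A->plug->A
Char 3 ('F'): step: R->0, L->3 (L advanced); F->plug->F->R->F->L->A->refl->B->L'->A->R'->H->plug->H
Char 4 ('A'): step: R->1, L=3; A->plug->A->R->G->L->F->refl->D->L'->B->R'->B->plug->B
Char 5 ('E'): step: R->2, L=3; E->plug->E->R->B->L->D->refl->F->L'->G->R'->F->plug->F
Char 6 ('F'): step: R->3, L=3; F->plug->F->R->B->L->D->refl->F->L'->G->R'->A->plug->A
Char 7 ('F'): step: R->4, L=3; F->plug->F->R->D->L->E->refl->H->L'->H->R'->C->plug->C
Char 8 ('F'): step: R->5, L=3; F->plug->F->R->F->L->A->refl->B->L'->A->R'->A->plug->A

Answer: CAHBFACA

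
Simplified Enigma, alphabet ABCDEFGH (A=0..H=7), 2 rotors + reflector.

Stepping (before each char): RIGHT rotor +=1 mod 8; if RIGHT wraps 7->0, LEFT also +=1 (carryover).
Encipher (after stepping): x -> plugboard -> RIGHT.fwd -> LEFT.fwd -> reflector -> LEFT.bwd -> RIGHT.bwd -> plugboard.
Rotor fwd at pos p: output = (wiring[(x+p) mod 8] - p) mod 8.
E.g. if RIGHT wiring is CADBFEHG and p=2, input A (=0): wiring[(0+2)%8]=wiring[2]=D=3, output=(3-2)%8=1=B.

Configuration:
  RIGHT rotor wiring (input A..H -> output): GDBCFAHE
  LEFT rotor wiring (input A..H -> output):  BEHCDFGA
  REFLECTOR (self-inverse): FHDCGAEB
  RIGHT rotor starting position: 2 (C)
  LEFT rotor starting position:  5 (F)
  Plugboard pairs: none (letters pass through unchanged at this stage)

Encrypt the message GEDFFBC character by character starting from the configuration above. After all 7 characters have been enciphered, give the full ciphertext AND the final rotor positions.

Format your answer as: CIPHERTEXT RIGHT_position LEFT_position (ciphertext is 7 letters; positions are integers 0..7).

Answer: HGFAHEA 1 6

Derivation:
Char 1 ('G'): step: R->3, L=5; G->plug->G->R->A->L->A->refl->F->L'->G->R'->H->plug->H
Char 2 ('E'): step: R->4, L=5; E->plug->E->R->C->L->D->refl->C->L'->F->R'->G->plug->G
Char 3 ('D'): step: R->5, L=5; D->plug->D->R->B->L->B->refl->H->L'->E->R'->F->plug->F
Char 4 ('F'): step: R->6, L=5; F->plug->F->R->E->L->H->refl->B->L'->B->R'->A->plug->A
Char 5 ('F'): step: R->7, L=5; F->plug->F->R->G->L->F->refl->A->L'->A->R'->H->plug->H
Char 6 ('B'): step: R->0, L->6 (L advanced); B->plug->B->R->D->L->G->refl->E->L'->F->R'->E->plug->E
Char 7 ('C'): step: R->1, L=6; C->plug->C->R->B->L->C->refl->D->L'->C->R'->A->plug->A
Final: ciphertext=HGFAHEA, RIGHT=1, LEFT=6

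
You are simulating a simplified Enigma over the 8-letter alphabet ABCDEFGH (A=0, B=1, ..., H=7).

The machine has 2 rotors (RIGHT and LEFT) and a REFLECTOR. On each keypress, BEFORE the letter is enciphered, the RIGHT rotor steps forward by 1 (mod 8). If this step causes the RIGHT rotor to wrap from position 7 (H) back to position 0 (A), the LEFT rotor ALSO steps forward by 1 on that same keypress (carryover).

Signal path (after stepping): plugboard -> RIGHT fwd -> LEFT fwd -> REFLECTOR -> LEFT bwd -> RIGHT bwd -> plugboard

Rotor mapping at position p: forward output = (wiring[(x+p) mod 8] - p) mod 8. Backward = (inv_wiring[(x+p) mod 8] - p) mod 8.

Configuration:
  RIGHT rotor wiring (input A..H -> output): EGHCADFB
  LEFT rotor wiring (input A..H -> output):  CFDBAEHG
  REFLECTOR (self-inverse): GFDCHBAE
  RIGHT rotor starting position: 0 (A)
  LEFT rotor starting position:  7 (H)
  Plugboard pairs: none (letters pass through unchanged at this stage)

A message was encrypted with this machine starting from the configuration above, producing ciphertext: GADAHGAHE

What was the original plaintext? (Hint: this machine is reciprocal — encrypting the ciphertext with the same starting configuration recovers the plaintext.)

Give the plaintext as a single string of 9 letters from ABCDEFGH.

Char 1 ('G'): step: R->1, L=7; G->plug->G->R->A->L->H->refl->E->L'->D->R'->H->plug->H
Char 2 ('A'): step: R->2, L=7; A->plug->A->R->F->L->B->refl->F->L'->G->R'->C->plug->C
Char 3 ('D'): step: R->3, L=7; D->plug->D->R->C->L->G->refl->A->L'->H->R'->A->plug->A
Char 4 ('A'): step: R->4, L=7; A->plug->A->R->E->L->C->refl->D->L'->B->R'->C->plug->C
Char 5 ('H'): step: R->5, L=7; H->plug->H->R->D->L->E->refl->H->L'->A->R'->B->plug->B
Char 6 ('G'): step: R->6, L=7; G->plug->G->R->C->L->G->refl->A->L'->H->R'->A->plug->A
Char 7 ('A'): step: R->7, L=7; A->plug->A->R->C->L->G->refl->A->L'->H->R'->C->plug->C
Char 8 ('H'): step: R->0, L->0 (L advanced); H->plug->H->R->B->L->F->refl->B->L'->D->R'->F->plug->F
Char 9 ('E'): step: R->1, L=0; E->plug->E->R->C->L->D->refl->C->L'->A->R'->G->plug->G

Answer: HCACBACFG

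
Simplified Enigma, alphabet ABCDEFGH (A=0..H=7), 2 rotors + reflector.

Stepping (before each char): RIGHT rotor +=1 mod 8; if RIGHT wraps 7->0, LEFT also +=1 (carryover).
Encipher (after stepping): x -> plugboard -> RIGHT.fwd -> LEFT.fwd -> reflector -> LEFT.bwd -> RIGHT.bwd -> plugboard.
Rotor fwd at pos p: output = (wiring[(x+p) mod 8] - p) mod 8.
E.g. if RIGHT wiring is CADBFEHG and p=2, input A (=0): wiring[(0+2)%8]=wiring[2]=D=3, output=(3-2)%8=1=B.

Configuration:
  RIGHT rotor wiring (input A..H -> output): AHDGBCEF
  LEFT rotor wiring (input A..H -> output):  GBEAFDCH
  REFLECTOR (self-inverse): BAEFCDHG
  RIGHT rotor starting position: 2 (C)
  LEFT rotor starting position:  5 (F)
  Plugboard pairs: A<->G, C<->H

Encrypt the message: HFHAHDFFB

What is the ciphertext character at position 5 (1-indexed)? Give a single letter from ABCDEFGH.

Char 1 ('H'): step: R->3, L=5; H->plug->C->R->H->L->A->refl->B->L'->D->R'->A->plug->G
Char 2 ('F'): step: R->4, L=5; F->plug->F->R->D->L->B->refl->A->L'->H->R'->G->plug->A
Char 3 ('H'): step: R->5, L=5; H->plug->C->R->A->L->G->refl->H->L'->F->R'->A->plug->G
Char 4 ('A'): step: R->6, L=5; A->plug->G->R->D->L->B->refl->A->L'->H->R'->B->plug->B
Char 5 ('H'): step: R->7, L=5; H->plug->C->R->A->L->G->refl->H->L'->F->R'->H->plug->C

C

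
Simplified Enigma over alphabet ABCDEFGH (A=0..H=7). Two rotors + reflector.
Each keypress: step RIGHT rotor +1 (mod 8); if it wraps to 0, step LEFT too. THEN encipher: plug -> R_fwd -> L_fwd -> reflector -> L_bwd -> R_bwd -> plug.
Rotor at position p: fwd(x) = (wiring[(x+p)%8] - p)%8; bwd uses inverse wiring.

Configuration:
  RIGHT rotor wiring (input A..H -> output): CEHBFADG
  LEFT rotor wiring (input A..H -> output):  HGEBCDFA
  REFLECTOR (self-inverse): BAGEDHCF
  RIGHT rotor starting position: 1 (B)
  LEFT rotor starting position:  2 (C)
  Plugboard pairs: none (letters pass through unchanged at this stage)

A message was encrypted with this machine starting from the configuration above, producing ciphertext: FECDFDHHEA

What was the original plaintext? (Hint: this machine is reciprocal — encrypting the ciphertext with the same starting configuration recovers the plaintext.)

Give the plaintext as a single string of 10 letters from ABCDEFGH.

Answer: BBBHHCEDFC

Derivation:
Char 1 ('F'): step: R->2, L=2; F->plug->F->R->E->L->D->refl->E->L'->H->R'->B->plug->B
Char 2 ('E'): step: R->3, L=2; E->plug->E->R->D->L->B->refl->A->L'->C->R'->B->plug->B
Char 3 ('C'): step: R->4, L=2; C->plug->C->R->H->L->E->refl->D->L'->E->R'->B->plug->B
Char 4 ('D'): step: R->5, L=2; D->plug->D->R->F->L->G->refl->C->L'->A->R'->H->plug->H
Char 5 ('F'): step: R->6, L=2; F->plug->F->R->D->L->B->refl->A->L'->C->R'->H->plug->H
Char 6 ('D'): step: R->7, L=2; D->plug->D->R->A->L->C->refl->G->L'->F->R'->C->plug->C
Char 7 ('H'): step: R->0, L->3 (L advanced); H->plug->H->R->G->L->D->refl->E->L'->F->R'->E->plug->E
Char 8 ('H'): step: R->1, L=3; H->plug->H->R->B->L->H->refl->F->L'->E->R'->D->plug->D
Char 9 ('E'): step: R->2, L=3; E->plug->E->R->B->L->H->refl->F->L'->E->R'->F->plug->F
Char 10 ('A'): step: R->3, L=3; A->plug->A->R->G->L->D->refl->E->L'->F->R'->C->plug->C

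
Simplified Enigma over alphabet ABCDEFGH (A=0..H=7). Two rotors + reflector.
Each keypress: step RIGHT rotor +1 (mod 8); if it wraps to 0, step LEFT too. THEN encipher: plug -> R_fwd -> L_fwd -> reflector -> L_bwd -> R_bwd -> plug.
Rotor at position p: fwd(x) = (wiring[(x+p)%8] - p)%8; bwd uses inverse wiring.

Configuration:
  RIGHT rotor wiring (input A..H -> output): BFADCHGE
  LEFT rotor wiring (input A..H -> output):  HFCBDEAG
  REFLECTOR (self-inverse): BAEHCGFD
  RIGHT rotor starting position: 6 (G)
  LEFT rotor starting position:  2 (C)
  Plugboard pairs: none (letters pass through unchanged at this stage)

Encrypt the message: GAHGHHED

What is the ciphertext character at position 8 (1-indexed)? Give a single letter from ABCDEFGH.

Char 1 ('G'): step: R->7, L=2; G->plug->G->R->A->L->A->refl->B->L'->C->R'->B->plug->B
Char 2 ('A'): step: R->0, L->3 (L advanced); A->plug->A->R->B->L->A->refl->B->L'->C->R'->E->plug->E
Char 3 ('H'): step: R->1, L=3; H->plug->H->R->A->L->G->refl->F->L'->D->R'->G->plug->G
Char 4 ('G'): step: R->2, L=3; G->plug->G->R->H->L->H->refl->D->L'->E->R'->E->plug->E
Char 5 ('H'): step: R->3, L=3; H->plug->H->R->F->L->E->refl->C->L'->G->R'->F->plug->F
Char 6 ('H'): step: R->4, L=3; H->plug->H->R->H->L->H->refl->D->L'->E->R'->G->plug->G
Char 7 ('E'): step: R->5, L=3; E->plug->E->R->A->L->G->refl->F->L'->D->R'->F->plug->F
Char 8 ('D'): step: R->6, L=3; D->plug->D->R->H->L->H->refl->D->L'->E->R'->G->plug->G

G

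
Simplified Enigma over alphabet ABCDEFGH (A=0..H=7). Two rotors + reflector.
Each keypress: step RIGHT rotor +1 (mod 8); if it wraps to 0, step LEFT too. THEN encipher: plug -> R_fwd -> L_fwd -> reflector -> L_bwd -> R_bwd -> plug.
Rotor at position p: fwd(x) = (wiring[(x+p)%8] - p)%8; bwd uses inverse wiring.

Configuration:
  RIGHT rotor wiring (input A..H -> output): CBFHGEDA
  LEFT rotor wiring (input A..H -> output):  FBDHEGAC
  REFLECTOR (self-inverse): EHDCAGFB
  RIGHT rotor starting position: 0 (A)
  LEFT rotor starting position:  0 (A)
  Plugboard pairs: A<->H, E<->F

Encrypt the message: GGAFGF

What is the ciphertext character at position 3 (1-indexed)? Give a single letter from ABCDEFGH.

Char 1 ('G'): step: R->1, L=0; G->plug->G->R->H->L->C->refl->D->L'->C->R'->F->plug->E
Char 2 ('G'): step: R->2, L=0; G->plug->G->R->A->L->F->refl->G->L'->F->R'->B->plug->B
Char 3 ('A'): step: R->3, L=0; A->plug->H->R->C->L->D->refl->C->L'->H->R'->F->plug->E

E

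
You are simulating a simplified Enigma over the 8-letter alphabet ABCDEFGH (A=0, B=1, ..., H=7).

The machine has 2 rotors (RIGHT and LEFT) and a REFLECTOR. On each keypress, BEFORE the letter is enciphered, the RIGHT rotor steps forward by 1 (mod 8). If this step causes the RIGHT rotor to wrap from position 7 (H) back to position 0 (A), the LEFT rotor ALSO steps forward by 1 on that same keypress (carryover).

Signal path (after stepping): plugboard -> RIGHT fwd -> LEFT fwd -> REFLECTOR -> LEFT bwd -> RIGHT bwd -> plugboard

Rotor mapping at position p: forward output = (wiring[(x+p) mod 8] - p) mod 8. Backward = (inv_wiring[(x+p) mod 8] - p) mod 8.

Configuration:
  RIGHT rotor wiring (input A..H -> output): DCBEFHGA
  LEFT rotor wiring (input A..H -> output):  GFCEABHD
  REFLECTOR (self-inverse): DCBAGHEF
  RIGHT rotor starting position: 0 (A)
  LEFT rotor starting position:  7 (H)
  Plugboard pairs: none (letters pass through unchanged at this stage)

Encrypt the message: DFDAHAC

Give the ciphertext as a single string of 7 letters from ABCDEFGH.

Char 1 ('D'): step: R->1, L=7; D->plug->D->R->E->L->F->refl->H->L'->B->R'->A->plug->A
Char 2 ('F'): step: R->2, L=7; F->plug->F->R->G->L->C->refl->B->L'->F->R'->D->plug->D
Char 3 ('D'): step: R->3, L=7; D->plug->D->R->D->L->D->refl->A->L'->H->R'->G->plug->G
Char 4 ('A'): step: R->4, L=7; A->plug->A->R->B->L->H->refl->F->L'->E->R'->D->plug->D
Char 5 ('H'): step: R->5, L=7; H->plug->H->R->A->L->E->refl->G->L'->C->R'->A->plug->A
Char 6 ('A'): step: R->6, L=7; A->plug->A->R->A->L->E->refl->G->L'->C->R'->B->plug->B
Char 7 ('C'): step: R->7, L=7; C->plug->C->R->D->L->D->refl->A->L'->H->R'->H->plug->H

Answer: ADGDABH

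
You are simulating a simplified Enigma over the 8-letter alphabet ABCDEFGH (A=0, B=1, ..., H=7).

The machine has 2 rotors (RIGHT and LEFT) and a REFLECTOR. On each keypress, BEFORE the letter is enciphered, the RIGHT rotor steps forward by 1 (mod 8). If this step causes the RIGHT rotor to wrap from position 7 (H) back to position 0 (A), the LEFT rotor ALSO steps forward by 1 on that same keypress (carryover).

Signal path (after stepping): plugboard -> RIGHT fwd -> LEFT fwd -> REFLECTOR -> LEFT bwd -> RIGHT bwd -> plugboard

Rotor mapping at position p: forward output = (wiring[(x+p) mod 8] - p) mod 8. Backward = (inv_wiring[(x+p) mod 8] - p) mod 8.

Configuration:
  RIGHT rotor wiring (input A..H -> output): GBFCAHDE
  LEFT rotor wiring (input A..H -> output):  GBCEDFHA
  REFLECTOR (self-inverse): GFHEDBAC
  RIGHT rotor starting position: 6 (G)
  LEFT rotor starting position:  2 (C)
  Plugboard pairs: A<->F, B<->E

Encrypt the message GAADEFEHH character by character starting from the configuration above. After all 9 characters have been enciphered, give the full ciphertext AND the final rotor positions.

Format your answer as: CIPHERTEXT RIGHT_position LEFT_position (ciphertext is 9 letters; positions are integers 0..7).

Char 1 ('G'): step: R->7, L=2; G->plug->G->R->A->L->A->refl->G->L'->F->R'->A->plug->F
Char 2 ('A'): step: R->0, L->3 (L advanced); A->plug->F->R->H->L->H->refl->C->L'->C->R'->D->plug->D
Char 3 ('A'): step: R->1, L=3; A->plug->F->R->C->L->C->refl->H->L'->H->R'->D->plug->D
Char 4 ('D'): step: R->2, L=3; D->plug->D->R->F->L->D->refl->E->L'->D->R'->A->plug->F
Char 5 ('E'): step: R->3, L=3; E->plug->B->R->F->L->D->refl->E->L'->D->R'->F->plug->A
Char 6 ('F'): step: R->4, L=3; F->plug->A->R->E->L->F->refl->B->L'->A->R'->D->plug->D
Char 7 ('E'): step: R->5, L=3; E->plug->B->R->G->L->G->refl->A->L'->B->R'->D->plug->D
Char 8 ('H'): step: R->6, L=3; H->plug->H->R->B->L->A->refl->G->L'->G->R'->B->plug->E
Char 9 ('H'): step: R->7, L=3; H->plug->H->R->E->L->F->refl->B->L'->A->R'->G->plug->G
Final: ciphertext=FDDFADDEG, RIGHT=7, LEFT=3

Answer: FDDFADDEG 7 3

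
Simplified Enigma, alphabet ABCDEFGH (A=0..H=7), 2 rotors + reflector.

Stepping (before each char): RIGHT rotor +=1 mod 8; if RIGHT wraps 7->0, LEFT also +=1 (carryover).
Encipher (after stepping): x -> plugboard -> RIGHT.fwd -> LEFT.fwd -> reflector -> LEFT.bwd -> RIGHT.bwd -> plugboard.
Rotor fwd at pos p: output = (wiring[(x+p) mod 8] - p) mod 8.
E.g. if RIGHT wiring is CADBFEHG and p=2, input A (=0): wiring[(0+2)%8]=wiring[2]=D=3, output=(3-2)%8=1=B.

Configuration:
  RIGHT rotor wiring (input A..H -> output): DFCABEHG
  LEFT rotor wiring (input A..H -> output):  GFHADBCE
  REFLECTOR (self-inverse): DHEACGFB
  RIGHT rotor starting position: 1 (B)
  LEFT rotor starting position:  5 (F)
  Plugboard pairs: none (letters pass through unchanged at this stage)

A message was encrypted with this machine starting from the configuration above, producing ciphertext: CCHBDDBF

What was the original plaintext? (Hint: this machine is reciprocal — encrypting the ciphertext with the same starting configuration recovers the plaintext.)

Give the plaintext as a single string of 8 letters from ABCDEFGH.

Char 1 ('C'): step: R->2, L=5; C->plug->C->R->H->L->G->refl->F->L'->B->R'->G->plug->G
Char 2 ('C'): step: R->3, L=5; C->plug->C->R->B->L->F->refl->G->L'->H->R'->H->plug->H
Char 3 ('H'): step: R->4, L=5; H->plug->H->R->E->L->A->refl->D->L'->G->R'->G->plug->G
Char 4 ('B'): step: R->5, L=5; B->plug->B->R->C->L->H->refl->B->L'->D->R'->G->plug->G
Char 5 ('D'): step: R->6, L=5; D->plug->D->R->H->L->G->refl->F->L'->B->R'->A->plug->A
Char 6 ('D'): step: R->7, L=5; D->plug->D->R->D->L->B->refl->H->L'->C->R'->F->plug->F
Char 7 ('B'): step: R->0, L->6 (L advanced); B->plug->B->R->F->L->C->refl->E->L'->A->R'->D->plug->D
Char 8 ('F'): step: R->1, L=6; F->plug->F->R->G->L->F->refl->G->L'->B->R'->B->plug->B

Answer: GHGGAFDB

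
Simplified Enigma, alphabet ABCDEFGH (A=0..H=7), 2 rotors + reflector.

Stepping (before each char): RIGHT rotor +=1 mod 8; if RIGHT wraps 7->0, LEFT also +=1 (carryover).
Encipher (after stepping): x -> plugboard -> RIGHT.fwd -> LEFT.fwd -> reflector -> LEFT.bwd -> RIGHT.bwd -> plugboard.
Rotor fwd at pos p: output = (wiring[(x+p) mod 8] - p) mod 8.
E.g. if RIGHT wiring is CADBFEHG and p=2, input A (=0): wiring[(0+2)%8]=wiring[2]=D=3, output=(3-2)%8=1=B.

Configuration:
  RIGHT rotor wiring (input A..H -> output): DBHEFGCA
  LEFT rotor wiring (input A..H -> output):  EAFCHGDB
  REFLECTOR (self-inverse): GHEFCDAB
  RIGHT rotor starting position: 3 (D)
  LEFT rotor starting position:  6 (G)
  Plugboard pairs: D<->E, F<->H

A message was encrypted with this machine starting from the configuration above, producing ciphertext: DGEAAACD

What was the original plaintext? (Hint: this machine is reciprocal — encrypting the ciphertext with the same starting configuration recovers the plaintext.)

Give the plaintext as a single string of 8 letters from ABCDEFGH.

Char 1 ('D'): step: R->4, L=6; D->plug->E->R->H->L->A->refl->G->L'->C->R'->B->plug->B
Char 2 ('G'): step: R->5, L=6; G->plug->G->R->H->L->A->refl->G->L'->C->R'->F->plug->H
Char 3 ('E'): step: R->6, L=6; E->plug->D->R->D->L->C->refl->E->L'->F->R'->C->plug->C
Char 4 ('A'): step: R->7, L=6; A->plug->A->R->B->L->D->refl->F->L'->A->R'->D->plug->E
Char 5 ('A'): step: R->0, L->7 (L advanced); A->plug->A->R->D->L->G->refl->A->L'->F->R'->E->plug->D
Char 6 ('A'): step: R->1, L=7; A->plug->A->R->A->L->C->refl->E->L'->H->R'->G->plug->G
Char 7 ('C'): step: R->2, L=7; C->plug->C->R->D->L->G->refl->A->L'->F->R'->A->plug->A
Char 8 ('D'): step: R->3, L=7; D->plug->E->R->F->L->A->refl->G->L'->D->R'->C->plug->C

Answer: BHCEDGAC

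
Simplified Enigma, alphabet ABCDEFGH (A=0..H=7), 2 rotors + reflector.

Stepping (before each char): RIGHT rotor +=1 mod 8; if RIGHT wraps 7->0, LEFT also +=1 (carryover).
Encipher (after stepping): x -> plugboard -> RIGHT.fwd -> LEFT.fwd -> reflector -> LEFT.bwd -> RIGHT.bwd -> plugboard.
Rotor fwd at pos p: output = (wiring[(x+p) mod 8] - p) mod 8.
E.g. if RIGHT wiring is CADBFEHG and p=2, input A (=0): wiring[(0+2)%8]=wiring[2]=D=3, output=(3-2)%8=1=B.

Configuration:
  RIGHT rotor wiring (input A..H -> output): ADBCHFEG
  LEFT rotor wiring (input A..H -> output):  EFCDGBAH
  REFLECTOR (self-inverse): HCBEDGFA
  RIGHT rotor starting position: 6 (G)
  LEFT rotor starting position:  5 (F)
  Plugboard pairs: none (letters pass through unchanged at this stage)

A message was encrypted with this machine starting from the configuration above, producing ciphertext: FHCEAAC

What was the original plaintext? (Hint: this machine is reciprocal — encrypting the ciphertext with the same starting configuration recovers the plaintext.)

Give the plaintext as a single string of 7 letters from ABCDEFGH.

Char 1 ('F'): step: R->7, L=5; F->plug->F->R->A->L->E->refl->D->L'->B->R'->B->plug->B
Char 2 ('H'): step: R->0, L->6 (L advanced); H->plug->H->R->G->L->A->refl->H->L'->D->R'->B->plug->B
Char 3 ('C'): step: R->1, L=6; C->plug->C->R->B->L->B->refl->C->L'->A->R'->B->plug->B
Char 4 ('E'): step: R->2, L=6; E->plug->E->R->C->L->G->refl->F->L'->F->R'->C->plug->C
Char 5 ('A'): step: R->3, L=6; A->plug->A->R->H->L->D->refl->E->L'->E->R'->B->plug->B
Char 6 ('A'): step: R->4, L=6; A->plug->A->R->D->L->H->refl->A->L'->G->R'->H->plug->H
Char 7 ('C'): step: R->5, L=6; C->plug->C->R->B->L->B->refl->C->L'->A->R'->A->plug->A

Answer: BBBCBHA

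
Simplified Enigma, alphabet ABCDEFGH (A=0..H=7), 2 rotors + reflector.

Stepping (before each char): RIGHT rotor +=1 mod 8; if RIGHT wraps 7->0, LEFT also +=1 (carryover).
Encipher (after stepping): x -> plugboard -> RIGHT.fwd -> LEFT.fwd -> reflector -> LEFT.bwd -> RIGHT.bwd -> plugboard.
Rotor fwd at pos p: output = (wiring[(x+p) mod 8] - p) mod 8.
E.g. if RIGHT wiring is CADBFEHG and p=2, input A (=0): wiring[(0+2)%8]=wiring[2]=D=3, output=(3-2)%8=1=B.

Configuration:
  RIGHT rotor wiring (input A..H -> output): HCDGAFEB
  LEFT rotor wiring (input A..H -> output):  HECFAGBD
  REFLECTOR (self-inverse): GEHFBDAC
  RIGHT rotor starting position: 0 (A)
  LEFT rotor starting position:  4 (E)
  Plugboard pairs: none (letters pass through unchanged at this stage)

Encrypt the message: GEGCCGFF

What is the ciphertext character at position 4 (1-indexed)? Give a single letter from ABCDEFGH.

Char 1 ('G'): step: R->1, L=4; G->plug->G->R->A->L->E->refl->B->L'->H->R'->D->plug->D
Char 2 ('E'): step: R->2, L=4; E->plug->E->R->C->L->F->refl->D->L'->E->R'->B->plug->B
Char 3 ('G'): step: R->3, L=4; G->plug->G->R->H->L->B->refl->E->L'->A->R'->H->plug->H
Char 4 ('C'): step: R->4, L=4; C->plug->C->R->A->L->E->refl->B->L'->H->R'->G->plug->G

G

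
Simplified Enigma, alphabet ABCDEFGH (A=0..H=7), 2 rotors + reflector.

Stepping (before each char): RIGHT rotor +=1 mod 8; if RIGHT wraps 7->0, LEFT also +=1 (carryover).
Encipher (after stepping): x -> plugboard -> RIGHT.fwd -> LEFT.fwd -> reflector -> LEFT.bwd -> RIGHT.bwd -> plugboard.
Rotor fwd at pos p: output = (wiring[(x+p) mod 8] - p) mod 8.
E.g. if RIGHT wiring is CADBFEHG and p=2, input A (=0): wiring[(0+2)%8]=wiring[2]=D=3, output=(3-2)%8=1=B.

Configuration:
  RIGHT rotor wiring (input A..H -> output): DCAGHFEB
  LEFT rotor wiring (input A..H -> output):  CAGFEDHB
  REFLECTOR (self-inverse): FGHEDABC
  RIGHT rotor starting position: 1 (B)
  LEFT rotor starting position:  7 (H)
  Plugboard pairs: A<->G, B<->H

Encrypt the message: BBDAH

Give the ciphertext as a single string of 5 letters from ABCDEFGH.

Answer: DAEDF

Derivation:
Char 1 ('B'): step: R->2, L=7; B->plug->H->R->A->L->C->refl->H->L'->D->R'->D->plug->D
Char 2 ('B'): step: R->3, L=7; B->plug->H->R->F->L->F->refl->A->L'->H->R'->G->plug->A
Char 3 ('D'): step: R->4, L=7; D->plug->D->R->F->L->F->refl->A->L'->H->R'->E->plug->E
Char 4 ('A'): step: R->5, L=7; A->plug->G->R->B->L->D->refl->E->L'->G->R'->D->plug->D
Char 5 ('H'): step: R->6, L=7; H->plug->B->R->D->L->H->refl->C->L'->A->R'->F->plug->F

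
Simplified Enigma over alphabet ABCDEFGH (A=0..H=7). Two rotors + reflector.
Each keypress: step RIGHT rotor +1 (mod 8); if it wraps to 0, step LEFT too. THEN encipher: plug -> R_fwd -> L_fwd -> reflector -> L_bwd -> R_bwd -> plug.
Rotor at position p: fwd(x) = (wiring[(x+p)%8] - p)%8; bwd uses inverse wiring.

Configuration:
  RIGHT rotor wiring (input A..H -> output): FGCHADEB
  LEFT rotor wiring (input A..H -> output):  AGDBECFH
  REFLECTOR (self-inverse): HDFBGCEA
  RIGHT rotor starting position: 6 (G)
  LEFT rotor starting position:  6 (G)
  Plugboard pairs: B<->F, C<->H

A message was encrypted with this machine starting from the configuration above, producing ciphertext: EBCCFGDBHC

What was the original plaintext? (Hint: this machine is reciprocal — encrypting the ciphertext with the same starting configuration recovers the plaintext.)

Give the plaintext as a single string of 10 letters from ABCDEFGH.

Char 1 ('E'): step: R->7, L=6; E->plug->E->R->A->L->H->refl->A->L'->D->R'->D->plug->D
Char 2 ('B'): step: R->0, L->7 (L advanced); B->plug->F->R->D->L->E->refl->G->L'->H->R'->D->plug->D
Char 3 ('C'): step: R->1, L=7; C->plug->H->R->E->L->C->refl->F->L'->F->R'->A->plug->A
Char 4 ('C'): step: R->2, L=7; C->plug->H->R->E->L->C->refl->F->L'->F->R'->B->plug->F
Char 5 ('F'): step: R->3, L=7; F->plug->B->R->F->L->F->refl->C->L'->E->R'->A->plug->A
Char 6 ('G'): step: R->4, L=7; G->plug->G->R->G->L->D->refl->B->L'->B->R'->E->plug->E
Char 7 ('D'): step: R->5, L=7; D->plug->D->R->A->L->A->refl->H->L'->C->R'->G->plug->G
Char 8 ('B'): step: R->6, L=7; B->plug->F->R->B->L->B->refl->D->L'->G->R'->A->plug->A
Char 9 ('H'): step: R->7, L=7; H->plug->C->R->H->L->G->refl->E->L'->D->R'->D->plug->D
Char 10 ('C'): step: R->0, L->0 (L advanced); C->plug->H->R->B->L->G->refl->E->L'->E->R'->G->plug->G

Answer: DDAFAEGADG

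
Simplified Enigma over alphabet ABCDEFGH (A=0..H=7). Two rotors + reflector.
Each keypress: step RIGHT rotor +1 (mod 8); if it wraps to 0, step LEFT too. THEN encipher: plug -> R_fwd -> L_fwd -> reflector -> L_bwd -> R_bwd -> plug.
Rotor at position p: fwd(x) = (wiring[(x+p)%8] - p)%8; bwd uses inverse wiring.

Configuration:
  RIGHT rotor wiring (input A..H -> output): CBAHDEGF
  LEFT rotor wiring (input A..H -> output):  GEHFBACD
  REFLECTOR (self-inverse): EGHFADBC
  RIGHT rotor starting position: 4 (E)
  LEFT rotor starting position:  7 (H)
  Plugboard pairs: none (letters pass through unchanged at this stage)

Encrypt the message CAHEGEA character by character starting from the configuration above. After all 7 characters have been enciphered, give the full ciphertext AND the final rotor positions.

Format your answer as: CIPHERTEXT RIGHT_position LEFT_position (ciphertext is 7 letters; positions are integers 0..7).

Char 1 ('C'): step: R->5, L=7; C->plug->C->R->A->L->E->refl->A->L'->D->R'->F->plug->F
Char 2 ('A'): step: R->6, L=7; A->plug->A->R->A->L->E->refl->A->L'->D->R'->D->plug->D
Char 3 ('H'): step: R->7, L=7; H->plug->H->R->H->L->D->refl->F->L'->C->R'->C->plug->C
Char 4 ('E'): step: R->0, L->0 (L advanced); E->plug->E->R->D->L->F->refl->D->L'->H->R'->D->plug->D
Char 5 ('G'): step: R->1, L=0; G->plug->G->R->E->L->B->refl->G->L'->A->R'->A->plug->A
Char 6 ('E'): step: R->2, L=0; E->plug->E->R->E->L->B->refl->G->L'->A->R'->G->plug->G
Char 7 ('A'): step: R->3, L=0; A->plug->A->R->E->L->B->refl->G->L'->A->R'->B->plug->B
Final: ciphertext=FDCDAGB, RIGHT=3, LEFT=0

Answer: FDCDAGB 3 0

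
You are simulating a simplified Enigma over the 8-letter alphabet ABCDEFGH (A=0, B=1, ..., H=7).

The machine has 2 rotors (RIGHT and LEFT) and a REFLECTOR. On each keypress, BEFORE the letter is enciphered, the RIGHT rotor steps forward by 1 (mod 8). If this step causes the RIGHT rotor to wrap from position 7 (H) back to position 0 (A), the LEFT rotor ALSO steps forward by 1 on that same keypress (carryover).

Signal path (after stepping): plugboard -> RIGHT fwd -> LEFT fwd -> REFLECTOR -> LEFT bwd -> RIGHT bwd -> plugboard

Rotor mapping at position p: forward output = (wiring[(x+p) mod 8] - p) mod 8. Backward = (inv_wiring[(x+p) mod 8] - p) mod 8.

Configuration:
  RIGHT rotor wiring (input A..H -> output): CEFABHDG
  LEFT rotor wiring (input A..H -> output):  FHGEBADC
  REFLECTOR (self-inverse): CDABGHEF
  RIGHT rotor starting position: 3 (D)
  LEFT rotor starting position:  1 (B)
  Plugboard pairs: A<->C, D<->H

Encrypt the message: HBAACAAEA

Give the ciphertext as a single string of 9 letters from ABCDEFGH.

Answer: ECDBFFDHH

Derivation:
Char 1 ('H'): step: R->4, L=1; H->plug->D->R->C->L->D->refl->B->L'->G->R'->E->plug->E
Char 2 ('B'): step: R->5, L=1; B->plug->B->R->G->L->B->refl->D->L'->C->R'->A->plug->C
Char 3 ('A'): step: R->6, L=1; A->plug->C->R->E->L->H->refl->F->L'->B->R'->H->plug->D
Char 4 ('A'): step: R->7, L=1; A->plug->C->R->F->L->C->refl->A->L'->D->R'->B->plug->B
Char 5 ('C'): step: R->0, L->2 (L advanced); C->plug->A->R->C->L->H->refl->F->L'->H->R'->F->plug->F
Char 6 ('A'): step: R->1, L=2; A->plug->C->R->H->L->F->refl->H->L'->C->R'->F->plug->F
Char 7 ('A'): step: R->2, L=2; A->plug->C->R->H->L->F->refl->H->L'->C->R'->H->plug->D
Char 8 ('E'): step: R->3, L=2; E->plug->E->R->D->L->G->refl->E->L'->A->R'->D->plug->H
Char 9 ('A'): step: R->4, L=2; A->plug->C->R->H->L->F->refl->H->L'->C->R'->D->plug->H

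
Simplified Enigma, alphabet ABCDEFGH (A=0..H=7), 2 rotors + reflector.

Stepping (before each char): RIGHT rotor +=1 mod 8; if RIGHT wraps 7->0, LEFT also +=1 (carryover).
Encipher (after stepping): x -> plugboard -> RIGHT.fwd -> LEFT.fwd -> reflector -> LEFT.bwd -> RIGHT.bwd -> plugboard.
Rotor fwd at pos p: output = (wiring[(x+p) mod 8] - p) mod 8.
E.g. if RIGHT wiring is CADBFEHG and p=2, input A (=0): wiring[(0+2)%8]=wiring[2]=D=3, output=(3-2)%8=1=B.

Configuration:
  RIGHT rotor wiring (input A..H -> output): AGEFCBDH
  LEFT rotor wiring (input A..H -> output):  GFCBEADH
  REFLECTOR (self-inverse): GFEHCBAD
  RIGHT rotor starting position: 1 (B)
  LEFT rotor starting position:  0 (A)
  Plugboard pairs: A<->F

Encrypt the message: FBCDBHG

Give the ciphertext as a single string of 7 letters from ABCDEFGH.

Answer: HCFEHGC

Derivation:
Char 1 ('F'): step: R->2, L=0; F->plug->A->R->C->L->C->refl->E->L'->E->R'->H->plug->H
Char 2 ('B'): step: R->3, L=0; B->plug->B->R->H->L->H->refl->D->L'->G->R'->C->plug->C
Char 3 ('C'): step: R->4, L=0; C->plug->C->R->H->L->H->refl->D->L'->G->R'->A->plug->F
Char 4 ('D'): step: R->5, L=0; D->plug->D->R->D->L->B->refl->F->L'->B->R'->E->plug->E
Char 5 ('B'): step: R->6, L=0; B->plug->B->R->B->L->F->refl->B->L'->D->R'->H->plug->H
Char 6 ('H'): step: R->7, L=0; H->plug->H->R->E->L->E->refl->C->L'->C->R'->G->plug->G
Char 7 ('G'): step: R->0, L->1 (L advanced); G->plug->G->R->D->L->D->refl->H->L'->E->R'->C->plug->C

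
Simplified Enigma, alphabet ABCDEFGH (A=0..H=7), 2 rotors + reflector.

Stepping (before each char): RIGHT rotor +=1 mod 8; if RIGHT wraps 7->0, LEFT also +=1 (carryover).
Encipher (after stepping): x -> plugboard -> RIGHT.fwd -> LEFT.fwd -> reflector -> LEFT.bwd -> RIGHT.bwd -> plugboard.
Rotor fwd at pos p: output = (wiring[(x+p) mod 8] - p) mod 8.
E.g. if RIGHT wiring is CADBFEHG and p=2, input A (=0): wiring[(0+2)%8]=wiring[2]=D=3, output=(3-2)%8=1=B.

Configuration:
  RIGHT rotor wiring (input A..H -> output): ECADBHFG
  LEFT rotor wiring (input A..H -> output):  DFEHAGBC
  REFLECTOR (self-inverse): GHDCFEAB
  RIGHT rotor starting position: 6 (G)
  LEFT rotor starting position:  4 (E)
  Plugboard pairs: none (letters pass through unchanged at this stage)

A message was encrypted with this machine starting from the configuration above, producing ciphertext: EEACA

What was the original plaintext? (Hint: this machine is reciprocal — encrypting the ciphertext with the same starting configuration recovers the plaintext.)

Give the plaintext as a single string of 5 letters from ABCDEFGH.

Char 1 ('E'): step: R->7, L=4; E->plug->E->R->E->L->H->refl->B->L'->F->R'->B->plug->B
Char 2 ('E'): step: R->0, L->5 (L advanced); E->plug->E->R->B->L->E->refl->F->L'->C->R'->B->plug->B
Char 3 ('A'): step: R->1, L=5; A->plug->A->R->B->L->E->refl->F->L'->C->R'->C->plug->C
Char 4 ('C'): step: R->2, L=5; C->plug->C->R->H->L->D->refl->C->L'->G->R'->A->plug->A
Char 5 ('A'): step: R->3, L=5; A->plug->A->R->A->L->B->refl->H->L'->F->R'->H->plug->H

Answer: BBCAH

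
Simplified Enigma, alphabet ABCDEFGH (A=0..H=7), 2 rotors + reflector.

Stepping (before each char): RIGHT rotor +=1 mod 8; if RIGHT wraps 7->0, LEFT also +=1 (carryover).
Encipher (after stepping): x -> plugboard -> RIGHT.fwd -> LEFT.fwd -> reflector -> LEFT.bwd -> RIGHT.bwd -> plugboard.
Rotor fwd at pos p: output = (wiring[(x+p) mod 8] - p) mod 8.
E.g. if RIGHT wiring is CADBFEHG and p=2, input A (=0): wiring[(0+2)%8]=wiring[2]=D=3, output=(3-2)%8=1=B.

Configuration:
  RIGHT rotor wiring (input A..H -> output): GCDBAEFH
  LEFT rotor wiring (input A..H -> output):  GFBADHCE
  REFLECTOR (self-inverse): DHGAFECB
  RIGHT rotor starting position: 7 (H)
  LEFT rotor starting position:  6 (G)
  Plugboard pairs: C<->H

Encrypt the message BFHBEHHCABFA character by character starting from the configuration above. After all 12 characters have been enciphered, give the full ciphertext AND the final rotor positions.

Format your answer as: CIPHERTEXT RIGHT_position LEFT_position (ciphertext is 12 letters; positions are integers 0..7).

Answer: HABCDCEBECDC 3 0

Derivation:
Char 1 ('B'): step: R->0, L->7 (L advanced); B->plug->B->R->C->L->G->refl->C->L'->D->R'->C->plug->H
Char 2 ('F'): step: R->1, L=7; F->plug->F->R->E->L->B->refl->H->L'->B->R'->A->plug->A
Char 3 ('H'): step: R->2, L=7; H->plug->C->R->G->L->A->refl->D->L'->H->R'->B->plug->B
Char 4 ('B'): step: R->3, L=7; B->plug->B->R->F->L->E->refl->F->L'->A->R'->H->plug->C
Char 5 ('E'): step: R->4, L=7; E->plug->E->R->C->L->G->refl->C->L'->D->R'->D->plug->D
Char 6 ('H'): step: R->5, L=7; H->plug->C->R->C->L->G->refl->C->L'->D->R'->H->plug->C
Char 7 ('H'): step: R->6, L=7; H->plug->C->R->A->L->F->refl->E->L'->F->R'->E->plug->E
Char 8 ('C'): step: R->7, L=7; C->plug->H->R->G->L->A->refl->D->L'->H->R'->B->plug->B
Char 9 ('A'): step: R->0, L->0 (L advanced); A->plug->A->R->G->L->C->refl->G->L'->A->R'->E->plug->E
Char 10 ('B'): step: R->1, L=0; B->plug->B->R->C->L->B->refl->H->L'->F->R'->H->plug->C
Char 11 ('F'): step: R->2, L=0; F->plug->F->R->F->L->H->refl->B->L'->C->R'->D->plug->D
Char 12 ('A'): step: R->3, L=0; A->plug->A->R->G->L->C->refl->G->L'->A->R'->H->plug->C
Final: ciphertext=HABCDCEBECDC, RIGHT=3, LEFT=0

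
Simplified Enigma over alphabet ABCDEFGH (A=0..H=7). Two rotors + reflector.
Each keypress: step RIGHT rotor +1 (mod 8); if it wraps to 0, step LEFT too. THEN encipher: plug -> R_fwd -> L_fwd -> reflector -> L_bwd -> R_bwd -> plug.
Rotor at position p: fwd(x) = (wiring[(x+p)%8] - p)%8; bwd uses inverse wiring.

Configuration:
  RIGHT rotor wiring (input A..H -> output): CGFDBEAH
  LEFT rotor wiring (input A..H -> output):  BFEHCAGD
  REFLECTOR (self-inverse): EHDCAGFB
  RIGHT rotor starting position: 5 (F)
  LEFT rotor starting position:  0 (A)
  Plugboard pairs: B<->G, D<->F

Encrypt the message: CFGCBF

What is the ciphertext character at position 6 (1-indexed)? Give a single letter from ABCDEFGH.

Char 1 ('C'): step: R->6, L=0; C->plug->C->R->E->L->C->refl->D->L'->H->R'->E->plug->E
Char 2 ('F'): step: R->7, L=0; F->plug->D->R->G->L->G->refl->F->L'->B->R'->H->plug->H
Char 3 ('G'): step: R->0, L->1 (L advanced); G->plug->B->R->G->L->C->refl->D->L'->B->R'->E->plug->E
Char 4 ('C'): step: R->1, L=1; C->plug->C->R->C->L->G->refl->F->L'->F->R'->A->plug->A
Char 5 ('B'): step: R->2, L=1; B->plug->G->R->A->L->E->refl->A->L'->H->R'->C->plug->C
Char 6 ('F'): step: R->3, L=1; F->plug->D->R->F->L->F->refl->G->L'->C->R'->H->plug->H

H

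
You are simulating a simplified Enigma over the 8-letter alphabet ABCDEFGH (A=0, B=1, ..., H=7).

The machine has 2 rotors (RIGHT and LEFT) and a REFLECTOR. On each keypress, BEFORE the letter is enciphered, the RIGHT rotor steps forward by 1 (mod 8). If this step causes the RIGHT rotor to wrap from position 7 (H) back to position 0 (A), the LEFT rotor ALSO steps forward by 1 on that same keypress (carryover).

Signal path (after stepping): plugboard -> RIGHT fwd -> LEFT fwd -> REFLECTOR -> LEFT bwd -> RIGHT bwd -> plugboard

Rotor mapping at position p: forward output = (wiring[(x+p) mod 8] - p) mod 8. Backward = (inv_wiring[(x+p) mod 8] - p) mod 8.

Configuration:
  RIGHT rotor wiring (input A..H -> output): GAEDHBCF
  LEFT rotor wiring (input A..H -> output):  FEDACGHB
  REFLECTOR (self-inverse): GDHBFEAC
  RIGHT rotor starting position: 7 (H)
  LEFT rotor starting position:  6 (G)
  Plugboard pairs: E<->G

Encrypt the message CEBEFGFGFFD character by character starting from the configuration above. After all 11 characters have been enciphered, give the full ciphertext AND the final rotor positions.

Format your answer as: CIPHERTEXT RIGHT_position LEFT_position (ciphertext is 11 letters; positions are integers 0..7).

Char 1 ('C'): step: R->0, L->7 (L advanced); C->plug->C->R->E->L->B->refl->D->L'->F->R'->H->plug->H
Char 2 ('E'): step: R->1, L=7; E->plug->G->R->E->L->B->refl->D->L'->F->R'->H->plug->H
Char 3 ('B'): step: R->2, L=7; B->plug->B->R->B->L->G->refl->A->L'->H->R'->D->plug->D
Char 4 ('E'): step: R->3, L=7; E->plug->G->R->F->L->D->refl->B->L'->E->R'->B->plug->B
Char 5 ('F'): step: R->4, L=7; F->plug->F->R->E->L->B->refl->D->L'->F->R'->B->plug->B
Char 6 ('G'): step: R->5, L=7; G->plug->E->R->D->L->E->refl->F->L'->C->R'->H->plug->H
Char 7 ('F'): step: R->6, L=7; F->plug->F->R->F->L->D->refl->B->L'->E->R'->A->plug->A
Char 8 ('G'): step: R->7, L=7; G->plug->E->R->E->L->B->refl->D->L'->F->R'->D->plug->D
Char 9 ('F'): step: R->0, L->0 (L advanced); F->plug->F->R->B->L->E->refl->F->L'->A->R'->B->plug->B
Char 10 ('F'): step: R->1, L=0; F->plug->F->R->B->L->E->refl->F->L'->A->R'->E->plug->G
Char 11 ('D'): step: R->2, L=0; D->plug->D->R->H->L->B->refl->D->L'->C->R'->A->plug->A
Final: ciphertext=HHDBBHADBGA, RIGHT=2, LEFT=0

Answer: HHDBBHADBGA 2 0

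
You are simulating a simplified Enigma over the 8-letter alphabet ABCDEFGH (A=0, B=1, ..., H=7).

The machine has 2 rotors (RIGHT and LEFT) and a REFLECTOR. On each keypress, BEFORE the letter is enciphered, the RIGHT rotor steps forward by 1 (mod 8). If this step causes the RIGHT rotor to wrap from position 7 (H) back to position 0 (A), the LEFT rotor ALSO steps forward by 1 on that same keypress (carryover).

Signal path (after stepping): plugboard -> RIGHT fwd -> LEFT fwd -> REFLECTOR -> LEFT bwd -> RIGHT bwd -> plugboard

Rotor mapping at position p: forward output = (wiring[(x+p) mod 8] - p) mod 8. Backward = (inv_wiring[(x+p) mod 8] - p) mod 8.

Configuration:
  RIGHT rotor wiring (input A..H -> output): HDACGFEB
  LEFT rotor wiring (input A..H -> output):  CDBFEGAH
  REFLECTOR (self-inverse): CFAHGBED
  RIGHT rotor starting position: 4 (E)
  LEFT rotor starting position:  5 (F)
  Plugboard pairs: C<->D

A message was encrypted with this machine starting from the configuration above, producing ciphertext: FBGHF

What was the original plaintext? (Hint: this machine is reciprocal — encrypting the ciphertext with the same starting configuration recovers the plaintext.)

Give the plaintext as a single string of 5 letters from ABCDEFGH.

Answer: AGABD

Derivation:
Char 1 ('F'): step: R->5, L=5; F->plug->F->R->D->L->F->refl->B->L'->A->R'->A->plug->A
Char 2 ('B'): step: R->6, L=5; B->plug->B->R->D->L->F->refl->B->L'->A->R'->G->plug->G
Char 3 ('G'): step: R->7, L=5; G->plug->G->R->G->L->A->refl->C->L'->C->R'->A->plug->A
Char 4 ('H'): step: R->0, L->6 (L advanced); H->plug->H->R->B->L->B->refl->F->L'->D->R'->B->plug->B
Char 5 ('F'): step: R->1, L=6; F->plug->F->R->D->L->F->refl->B->L'->B->R'->C->plug->D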